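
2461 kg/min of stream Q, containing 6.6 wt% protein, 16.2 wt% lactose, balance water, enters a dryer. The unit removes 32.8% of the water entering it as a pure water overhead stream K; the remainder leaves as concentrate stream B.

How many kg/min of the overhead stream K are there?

623.2 kg/min

water entering = 2461×0.772 = 1899.9 kg/min; overhead removed = 0.328×1899.9 = 623.16 kg/min.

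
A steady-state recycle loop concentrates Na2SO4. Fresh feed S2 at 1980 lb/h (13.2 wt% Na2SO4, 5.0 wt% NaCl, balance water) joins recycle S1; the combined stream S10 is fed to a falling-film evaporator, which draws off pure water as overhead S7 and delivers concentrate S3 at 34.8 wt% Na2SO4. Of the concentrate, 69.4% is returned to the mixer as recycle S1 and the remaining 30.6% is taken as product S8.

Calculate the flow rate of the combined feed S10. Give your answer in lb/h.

Overall Na2SO4 balance (none leaves overhead): Na2SO4 in fresh feed = Na2SO4 in product, i.e. 1980×0.132 = (1−0.694)·S3·0.348.
S3 = 261.36/(0.348×0.306) = 2454.4 lb/h.
Recycle S1 = 0.694×2454.4 = 1703.3 lb/h.
Combined feed S10 = 1980 + 1703.3 = 3683.3 lb/h.

3683 lb/h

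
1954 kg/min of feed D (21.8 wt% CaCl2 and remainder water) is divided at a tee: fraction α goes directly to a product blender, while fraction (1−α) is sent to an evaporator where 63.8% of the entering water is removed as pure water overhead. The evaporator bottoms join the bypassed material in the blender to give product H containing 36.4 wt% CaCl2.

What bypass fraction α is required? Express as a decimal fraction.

All 1954×0.218 = 425.97 kg/min of CaCl2 reaches H, so H = 425.97/0.364 = 1170.3 kg/min and vapour = 783.75 kg/min.
The evaporator receives (1−α)·1954 of feed at 0.782 water and removes 0.638 of that water:
0.638×0.782×(1−α)×1954 = 783.75
(1−α) = 783.75/974.88 = 0.8039;  α = 0.1961.

0.196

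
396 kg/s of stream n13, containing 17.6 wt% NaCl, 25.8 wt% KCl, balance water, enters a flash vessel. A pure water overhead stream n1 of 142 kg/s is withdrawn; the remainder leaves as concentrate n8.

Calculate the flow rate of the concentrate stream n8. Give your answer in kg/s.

Concentrate = 396 − 142 = 254 kg/s.

254 kg/s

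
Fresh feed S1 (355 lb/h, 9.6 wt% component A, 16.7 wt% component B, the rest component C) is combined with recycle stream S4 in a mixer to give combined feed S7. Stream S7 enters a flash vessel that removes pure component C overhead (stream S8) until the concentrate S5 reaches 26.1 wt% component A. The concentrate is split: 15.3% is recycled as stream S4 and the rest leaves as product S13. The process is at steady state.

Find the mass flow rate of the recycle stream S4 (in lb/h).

23.59 lb/h

Overall component A balance (none leaves overhead): component A in fresh feed = component A in product, i.e. 355×0.096 = (1−0.153)·S5·0.261.
S5 = 34.08/(0.261×0.847) = 154.16 lb/h.
Recycle S4 = 0.153×154.16 = 23.587 lb/h.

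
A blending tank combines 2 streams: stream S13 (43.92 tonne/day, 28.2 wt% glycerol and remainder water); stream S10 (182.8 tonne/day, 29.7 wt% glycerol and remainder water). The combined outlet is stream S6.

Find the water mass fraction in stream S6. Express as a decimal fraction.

Total flow out = 43.92 + 182.8 = 226.72 tonne/day.
water in = 43.92×0.718 + 182.8×0.703 = 160.04 tonne/day.
water mass fraction in S6 = 160.04/226.72 = 0.706.

0.706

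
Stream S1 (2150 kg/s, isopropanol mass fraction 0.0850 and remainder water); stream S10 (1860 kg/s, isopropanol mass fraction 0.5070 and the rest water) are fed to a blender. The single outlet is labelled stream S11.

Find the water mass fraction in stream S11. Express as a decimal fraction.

0.7193

Total flow out = 2150 + 1860 = 4010 kg/s.
water in = 2150×0.915 + 1860×0.493 = 2884.2 kg/s.
water mass fraction in S11 = 2884.2/4010 = 0.7193.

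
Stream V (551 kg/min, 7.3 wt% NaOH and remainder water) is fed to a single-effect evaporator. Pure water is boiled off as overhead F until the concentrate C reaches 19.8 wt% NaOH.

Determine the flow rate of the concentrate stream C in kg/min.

NaOH is conserved: 551×0.073 = 40.223 kg/min all reports to the concentrate.
Concentrate = 40.223/(target fraction) = 203.15 kg/min.

203.1 kg/min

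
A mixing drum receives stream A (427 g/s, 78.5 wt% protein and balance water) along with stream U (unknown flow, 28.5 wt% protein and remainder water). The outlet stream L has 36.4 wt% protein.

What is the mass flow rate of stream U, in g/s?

Let U be the unknown flow. Total out = 427 + U.
protein balance: 335.19 + 0.285·U = 0.364·(427 + U)
(0.285 − 0.364)·U = 0.364×427 − 335.19 = -179.77
U = -179.77 / -0.079 = 2275.5 g/s

2276 g/s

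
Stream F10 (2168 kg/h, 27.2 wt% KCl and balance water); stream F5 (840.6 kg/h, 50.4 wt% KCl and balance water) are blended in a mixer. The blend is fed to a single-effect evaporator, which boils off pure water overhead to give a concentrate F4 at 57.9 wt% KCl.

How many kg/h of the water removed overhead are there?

KCl entering = 2168×0.272 + 840.6×0.504 = 1013.4 kg/h.
All KCl reports to F4, so F4 = 1013.4/0.579 = 1750.2 kg/h.
Total feed = 3008.6 kg/h; overhead = 3008.6 − 1750.2 = 1258.4 kg/h.

1258 kg/h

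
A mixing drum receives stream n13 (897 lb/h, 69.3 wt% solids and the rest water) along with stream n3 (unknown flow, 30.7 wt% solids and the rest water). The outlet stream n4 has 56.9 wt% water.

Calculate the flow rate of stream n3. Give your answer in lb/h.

1895 lb/h

Let n3 be the unknown flow. Total out = 897 + n3.
water balance: 275.38 + 0.693·n3 = 0.569·(897 + n3)
(0.693 − 0.569)·n3 = 0.569×897 − 275.38 = 235.01
n3 = 235.01 / 0.124 = 1895.3 lb/h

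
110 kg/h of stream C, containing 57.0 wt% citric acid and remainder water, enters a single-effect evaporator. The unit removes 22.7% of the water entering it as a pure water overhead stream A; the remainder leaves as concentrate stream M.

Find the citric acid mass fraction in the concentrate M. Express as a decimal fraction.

0.632

citric acid is not removed: 110×0.570 = 62.7 kg/h of citric acid enters M.
water entering = 110×0.430 = 47.3 kg/h; overhead removed = 0.227×47.3 = 10.737 kg/h.
Concentrate = 110 − 10.737 = 99.263 kg/h.
Mass fraction = 62.7/99.263 = 0.632.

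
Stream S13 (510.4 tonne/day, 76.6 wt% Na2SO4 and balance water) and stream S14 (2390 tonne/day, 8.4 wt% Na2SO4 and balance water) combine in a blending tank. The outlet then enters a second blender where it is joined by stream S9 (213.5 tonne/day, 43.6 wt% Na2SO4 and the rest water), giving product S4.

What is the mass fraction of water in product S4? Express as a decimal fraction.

Overall, product flow = 3113.9 tonne/day.
water in = 510.4×0.234 + 2390×0.916 + 213.5×0.564 = 2429.1 tonne/day.
water fraction in S4 = 0.780.

0.780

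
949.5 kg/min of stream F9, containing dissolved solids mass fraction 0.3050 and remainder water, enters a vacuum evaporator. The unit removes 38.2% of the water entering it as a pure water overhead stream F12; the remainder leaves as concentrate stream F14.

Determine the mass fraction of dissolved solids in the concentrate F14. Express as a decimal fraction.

0.4152

dissolved solids is not removed: 949.5×0.305 = 289.6 kg/min of dissolved solids enters F14.
water entering = 949.5×0.695 = 659.9 kg/min; overhead removed = 0.382×659.9 = 252.08 kg/min.
Concentrate = 949.5 − 252.08 = 697.42 kg/min.
Mass fraction = 289.6/697.42 = 0.4152.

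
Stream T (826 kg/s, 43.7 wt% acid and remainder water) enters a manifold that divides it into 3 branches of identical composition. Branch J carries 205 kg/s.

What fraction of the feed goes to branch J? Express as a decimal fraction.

0.248

Fraction to J = 205/826 = 0.2482.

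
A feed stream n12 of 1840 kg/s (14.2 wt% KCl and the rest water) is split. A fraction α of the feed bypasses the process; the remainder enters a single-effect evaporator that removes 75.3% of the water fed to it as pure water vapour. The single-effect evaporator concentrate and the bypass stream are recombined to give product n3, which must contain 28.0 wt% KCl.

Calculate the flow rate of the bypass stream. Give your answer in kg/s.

436.4 kg/s

All 1840×0.142 = 261.28 kg/s of KCl reaches n3, so n3 = 261.28/0.280 = 933.14 kg/s and vapour = 906.86 kg/s.
The evaporator receives (1−α)·1840 of feed at 0.858 water and removes 0.753 of that water:
0.753×0.858×(1−α)×1840 = 906.86
(1−α) = 906.86/1188.8 = 0.7628;  α = 0.2372.
Bypass flow = 0.2372×1840 = 436.36 kg/s.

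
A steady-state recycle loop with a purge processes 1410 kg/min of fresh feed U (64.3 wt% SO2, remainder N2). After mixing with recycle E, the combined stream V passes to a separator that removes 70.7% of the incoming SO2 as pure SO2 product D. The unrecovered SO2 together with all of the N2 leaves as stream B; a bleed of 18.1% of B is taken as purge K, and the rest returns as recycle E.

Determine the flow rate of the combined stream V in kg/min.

N2 enters only via U and leaves only via the purge: 1410×0.357 = 0.181×(N2 in B), and the separator passes all N2, so N2 in V = N2 in B = 2781 kg/min.
SO2 in V: m_A = 1410×0.643 + (1−0.181)·(1−0.707)·m_A, so m_A = 906.63/0.7600 = 1192.9 kg/min.
V = 1192.9 + 2781 = 3973.9 kg/min.

3974 kg/min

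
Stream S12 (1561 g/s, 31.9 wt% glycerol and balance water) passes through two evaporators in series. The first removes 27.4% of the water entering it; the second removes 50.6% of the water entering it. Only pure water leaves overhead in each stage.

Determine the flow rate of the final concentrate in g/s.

water in feed = 1561×0.681 = 1063 g/s.
After stage 1: water left = (1−0.274)×1063 = 771.77; stream total = 1269.7 g/s.
After stage 2: water left = (1−0.506)×771.77 = 381.25; final concentrate = 879.21 g/s.

879.2 g/s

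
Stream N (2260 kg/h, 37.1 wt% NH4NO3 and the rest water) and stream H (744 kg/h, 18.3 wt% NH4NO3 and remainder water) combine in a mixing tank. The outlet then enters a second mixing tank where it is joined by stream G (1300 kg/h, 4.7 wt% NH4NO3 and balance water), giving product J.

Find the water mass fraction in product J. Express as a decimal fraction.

0.759

Overall, product flow = 4304 kg/h.
water in = 2260×0.629 + 744×0.817 + 1300×0.953 = 3268.3 kg/h.
water fraction in J = 0.759.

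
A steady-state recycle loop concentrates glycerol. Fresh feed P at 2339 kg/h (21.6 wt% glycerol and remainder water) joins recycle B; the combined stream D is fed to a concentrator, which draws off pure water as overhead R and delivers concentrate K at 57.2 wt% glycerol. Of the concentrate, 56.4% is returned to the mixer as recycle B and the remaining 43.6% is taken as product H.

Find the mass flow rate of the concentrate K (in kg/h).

Overall glycerol balance (none leaves overhead): glycerol in fresh feed = glycerol in product, i.e. 2339×0.216 = (1−0.564)·K·0.572.
K = 505.22/(0.572×0.436) = 2025.8 kg/h.

2026 kg/h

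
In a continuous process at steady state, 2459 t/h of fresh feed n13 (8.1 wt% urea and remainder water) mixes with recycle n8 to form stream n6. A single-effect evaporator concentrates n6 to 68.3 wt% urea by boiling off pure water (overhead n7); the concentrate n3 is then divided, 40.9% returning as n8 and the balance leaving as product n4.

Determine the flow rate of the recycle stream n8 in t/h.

Overall urea balance (none leaves overhead): urea in fresh feed = urea in product, i.e. 2459×0.081 = (1−0.409)·n3·0.683.
n3 = 199.18/(0.683×0.591) = 493.44 t/h.
Recycle n8 = 0.409×493.44 = 201.82 t/h.

201.8 t/h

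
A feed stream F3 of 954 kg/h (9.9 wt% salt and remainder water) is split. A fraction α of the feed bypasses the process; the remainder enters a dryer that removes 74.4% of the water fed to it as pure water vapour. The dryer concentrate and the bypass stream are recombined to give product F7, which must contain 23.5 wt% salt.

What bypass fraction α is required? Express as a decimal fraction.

0.137

All 954×0.099 = 94.446 kg/h of salt reaches F7, so F7 = 94.446/0.235 = 401.9 kg/h and vapour = 552.1 kg/h.
The evaporator receives (1−α)·954 of feed at 0.901 water and removes 0.744 of that water:
0.744×0.901×(1−α)×954 = 552.1
(1−α) = 552.1/639.51 = 0.8633;  α = 0.1367.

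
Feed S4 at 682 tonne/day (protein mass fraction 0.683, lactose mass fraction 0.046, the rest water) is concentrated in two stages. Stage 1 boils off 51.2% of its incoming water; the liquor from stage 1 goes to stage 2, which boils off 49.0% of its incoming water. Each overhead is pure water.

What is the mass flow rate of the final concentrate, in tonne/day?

543.2 tonne/day

water in feed = 682×0.271 = 184.82 tonne/day.
After stage 1: water left = (1−0.512)×184.82 = 90.193; stream total = 587.37 tonne/day.
After stage 2: water left = (1−0.490)×90.193 = 45.998; final concentrate = 543.18 tonne/day.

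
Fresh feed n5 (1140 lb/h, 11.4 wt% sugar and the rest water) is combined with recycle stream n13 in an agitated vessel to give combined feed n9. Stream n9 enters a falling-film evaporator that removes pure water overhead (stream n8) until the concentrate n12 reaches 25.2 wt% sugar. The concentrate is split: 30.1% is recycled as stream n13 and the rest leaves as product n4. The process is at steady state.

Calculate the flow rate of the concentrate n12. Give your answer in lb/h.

737.8 lb/h

Overall sugar balance (none leaves overhead): sugar in fresh feed = sugar in product, i.e. 1140×0.114 = (1−0.301)·n12·0.252.
n12 = 129.96/(0.252×0.699) = 737.79 lb/h.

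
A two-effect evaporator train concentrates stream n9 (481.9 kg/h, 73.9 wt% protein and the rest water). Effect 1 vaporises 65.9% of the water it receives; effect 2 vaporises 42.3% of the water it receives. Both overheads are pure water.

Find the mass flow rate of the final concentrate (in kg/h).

water in feed = 481.9×0.261 = 125.78 kg/h.
After stage 1: water left = (1−0.659)×125.78 = 42.89; stream total = 399.01 kg/h.
After stage 2: water left = (1−0.423)×42.89 = 24.747; final concentrate = 380.87 kg/h.

380.9 kg/h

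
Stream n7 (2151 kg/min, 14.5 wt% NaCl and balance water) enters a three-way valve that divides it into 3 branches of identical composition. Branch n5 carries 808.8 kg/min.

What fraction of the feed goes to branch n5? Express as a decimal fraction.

Fraction to n5 = 808.8/2151 = 0.3760.

0.376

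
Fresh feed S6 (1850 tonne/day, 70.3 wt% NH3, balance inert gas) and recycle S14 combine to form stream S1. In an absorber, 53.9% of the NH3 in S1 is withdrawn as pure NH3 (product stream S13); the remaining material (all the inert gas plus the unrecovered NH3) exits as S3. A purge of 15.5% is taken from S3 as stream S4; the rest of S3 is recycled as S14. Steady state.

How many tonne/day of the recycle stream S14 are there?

3825 tonne/day

inert gas enters only via S6 and leaves only via the purge: 1850×0.297 = 0.155×(inert gas in S3), and the absorber passes all inert gas, so inert gas in S1 = inert gas in S3 = 3544.8 tonne/day.
NH3 in S1: m_A = 1850×0.703 + (1−0.155)·(1−0.539)·m_A, so m_A = 1300.5/0.6105 = 2130.5 tonne/day.
S3 = (1−0.539)×2130.5 + 3544.8 = 4527 tonne/day.
Recycle S14 = (1−0.155)×4527 = 3825.3 tonne/day.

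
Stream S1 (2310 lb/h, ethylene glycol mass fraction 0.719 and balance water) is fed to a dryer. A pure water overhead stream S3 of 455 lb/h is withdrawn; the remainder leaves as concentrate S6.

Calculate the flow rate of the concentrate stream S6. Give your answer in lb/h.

Concentrate = 2310 − 455 = 1855 lb/h.

1855 lb/h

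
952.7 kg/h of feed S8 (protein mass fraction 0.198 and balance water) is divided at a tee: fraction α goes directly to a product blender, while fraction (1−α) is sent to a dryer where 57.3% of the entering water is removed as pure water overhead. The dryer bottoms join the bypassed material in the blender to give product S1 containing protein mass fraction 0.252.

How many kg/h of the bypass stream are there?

All 952.7×0.198 = 188.63 kg/h of protein reaches S1, so S1 = 188.63/0.252 = 748.55 kg/h and vapour = 204.15 kg/h.
The evaporator receives (1−α)·952.7 of feed at 0.802 water and removes 0.573 of that water:
0.573×0.802×(1−α)×952.7 = 204.15
(1−α) = 204.15/437.81 = 0.4663;  α = 0.5337.
Bypass flow = 0.5337×952.7 = 508.46 kg/h.

508.5 kg/h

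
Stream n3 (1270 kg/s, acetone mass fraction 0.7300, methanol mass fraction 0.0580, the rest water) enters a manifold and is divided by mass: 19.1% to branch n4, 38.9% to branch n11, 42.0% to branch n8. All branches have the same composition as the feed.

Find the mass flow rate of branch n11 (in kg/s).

494 kg/s

Branch n11 flow = 0.389×1270 = 494.03 kg/s.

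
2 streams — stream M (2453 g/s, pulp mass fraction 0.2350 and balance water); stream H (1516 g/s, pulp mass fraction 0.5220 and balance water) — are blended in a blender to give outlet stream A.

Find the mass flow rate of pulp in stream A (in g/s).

1368 g/s

pulp out = pulp in = 2453×0.235 + 1516×0.522 = 1367.8 g/s.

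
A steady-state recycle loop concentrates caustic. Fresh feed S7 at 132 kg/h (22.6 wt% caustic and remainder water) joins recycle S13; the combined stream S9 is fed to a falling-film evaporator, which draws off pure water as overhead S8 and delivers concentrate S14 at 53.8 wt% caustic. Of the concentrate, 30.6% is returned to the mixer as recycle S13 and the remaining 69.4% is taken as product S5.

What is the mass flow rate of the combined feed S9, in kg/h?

156.4 kg/h

Overall caustic balance (none leaves overhead): caustic in fresh feed = caustic in product, i.e. 132×0.226 = (1−0.306)·S14·0.538.
S14 = 29.832/(0.538×0.694) = 79.899 kg/h.
Recycle S13 = 0.306×79.899 = 24.449 kg/h.
Combined feed S9 = 132 + 24.449 = 156.45 kg/h.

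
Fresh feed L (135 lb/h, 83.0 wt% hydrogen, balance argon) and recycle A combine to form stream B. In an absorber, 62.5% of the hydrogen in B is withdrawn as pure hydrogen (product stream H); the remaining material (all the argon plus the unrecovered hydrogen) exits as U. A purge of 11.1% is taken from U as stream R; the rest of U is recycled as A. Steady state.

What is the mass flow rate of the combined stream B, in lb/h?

argon enters only via L and leaves only via the purge: 135×0.170 = 0.111×(argon in U), and the absorber passes all argon, so argon in B = argon in U = 206.76 lb/h.
hydrogen in B: m_A = 135×0.830 + (1−0.111)·(1−0.625)·m_A, so m_A = 112.05/0.6666 = 168.09 lb/h.
B = 168.09 + 206.76 = 374.84 lb/h.

374.8 lb/h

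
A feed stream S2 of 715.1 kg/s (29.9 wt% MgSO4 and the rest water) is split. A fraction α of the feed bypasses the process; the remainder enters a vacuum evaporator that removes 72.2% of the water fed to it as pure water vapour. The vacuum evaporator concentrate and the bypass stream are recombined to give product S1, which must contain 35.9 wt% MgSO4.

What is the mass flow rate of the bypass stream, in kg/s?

All 715.1×0.299 = 213.81 kg/s of MgSO4 reaches S1, so S1 = 213.81/0.359 = 595.58 kg/s and vapour = 119.52 kg/s.
The evaporator receives (1−α)·715.1 of feed at 0.701 water and removes 0.722 of that water:
0.722×0.701×(1−α)×715.1 = 119.52
(1−α) = 119.52/361.93 = 0.3302;  α = 0.6698.
Bypass flow = 0.6698×715.1 = 478.96 kg/s.

479 kg/s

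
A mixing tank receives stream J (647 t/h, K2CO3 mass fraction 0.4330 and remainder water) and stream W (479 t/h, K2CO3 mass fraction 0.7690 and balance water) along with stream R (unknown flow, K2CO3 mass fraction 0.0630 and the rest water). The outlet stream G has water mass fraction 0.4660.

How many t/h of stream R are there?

Let R be the unknown flow. Total out = 1126 + R.
water balance: 477.5 + 0.937·R = 0.466·(1126 + R)
(0.937 − 0.466)·R = 0.466×1126 − 477.5 = 47.218
R = 47.218 / 0.471 = 100.25 t/h

100.3 t/h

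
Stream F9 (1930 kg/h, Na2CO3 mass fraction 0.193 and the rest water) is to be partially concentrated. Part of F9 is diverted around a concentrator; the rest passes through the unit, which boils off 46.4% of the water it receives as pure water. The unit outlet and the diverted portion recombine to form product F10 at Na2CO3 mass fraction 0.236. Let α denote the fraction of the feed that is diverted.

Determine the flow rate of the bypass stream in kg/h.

All 1930×0.193 = 372.49 kg/h of Na2CO3 reaches F10, so F10 = 372.49/0.236 = 1578.3 kg/h and vapour = 351.65 kg/h.
The evaporator receives (1−α)·1930 of feed at 0.807 water and removes 0.464 of that water:
0.464×0.807×(1−α)×1930 = 351.65
(1−α) = 351.65/722.68 = 0.4866;  α = 0.5134.
Bypass flow = 0.5134×1930 = 990.88 kg/h.

990.9 kg/h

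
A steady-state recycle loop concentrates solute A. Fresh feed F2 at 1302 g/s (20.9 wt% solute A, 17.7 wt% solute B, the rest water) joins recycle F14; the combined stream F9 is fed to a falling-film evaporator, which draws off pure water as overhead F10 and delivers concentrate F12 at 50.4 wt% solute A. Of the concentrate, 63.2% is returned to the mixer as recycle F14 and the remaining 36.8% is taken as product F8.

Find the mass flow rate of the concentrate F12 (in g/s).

Overall solute A balance (none leaves overhead): solute A in fresh feed = solute A in product, i.e. 1302×0.209 = (1−0.632)·F12·0.504.
F12 = 272.12/(0.504×0.368) = 1467.2 g/s.

1467 g/s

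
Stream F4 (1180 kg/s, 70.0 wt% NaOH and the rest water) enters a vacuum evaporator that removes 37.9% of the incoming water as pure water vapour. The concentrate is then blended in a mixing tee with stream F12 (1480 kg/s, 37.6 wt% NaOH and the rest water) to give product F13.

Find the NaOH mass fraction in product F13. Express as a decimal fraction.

Vapour removed = 0.379×0.300×1180 = 134.17 kg/s; concentrate = 1045.8 kg/s.
NaOH reaching the mixer = 826 (from concentrate) + 1480×0.376 = 1382.5 kg/s.
Product flow = 1045.8 + 1480 = 2525.8 kg/s; NaOH fraction = 0.547.

0.547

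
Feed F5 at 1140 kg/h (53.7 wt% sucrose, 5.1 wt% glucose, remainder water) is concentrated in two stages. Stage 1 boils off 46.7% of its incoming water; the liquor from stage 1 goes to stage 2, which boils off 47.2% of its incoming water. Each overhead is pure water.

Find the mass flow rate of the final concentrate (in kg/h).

802.5 kg/h

water in feed = 1140×0.412 = 469.68 kg/h.
After stage 1: water left = (1−0.467)×469.68 = 250.34; stream total = 920.66 kg/h.
After stage 2: water left = (1−0.472)×250.34 = 132.18; final concentrate = 802.5 kg/h.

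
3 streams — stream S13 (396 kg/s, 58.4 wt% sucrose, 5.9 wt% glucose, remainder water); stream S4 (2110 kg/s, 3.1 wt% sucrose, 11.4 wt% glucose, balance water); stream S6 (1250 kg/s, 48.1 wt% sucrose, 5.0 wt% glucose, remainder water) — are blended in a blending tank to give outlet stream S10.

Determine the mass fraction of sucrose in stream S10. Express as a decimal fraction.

Total flow out = 396 + 2110 + 1250 = 3756 kg/s.
sucrose in = 396×0.584 + 2110×0.031 + 1250×0.481 = 897.92 kg/s.
sucrose mass fraction in S10 = 897.92/3756 = 0.2391.

0.2391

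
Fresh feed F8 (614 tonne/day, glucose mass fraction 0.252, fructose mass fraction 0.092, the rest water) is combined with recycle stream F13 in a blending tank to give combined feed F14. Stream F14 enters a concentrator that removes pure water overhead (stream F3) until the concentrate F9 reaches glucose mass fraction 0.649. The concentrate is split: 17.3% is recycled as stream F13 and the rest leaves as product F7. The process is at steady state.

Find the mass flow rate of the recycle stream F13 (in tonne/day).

Overall glucose balance (none leaves overhead): glucose in fresh feed = glucose in product, i.e. 614×0.252 = (1−0.173)·F9·0.649.
F9 = 154.73/(0.649×0.827) = 288.28 tonne/day.
Recycle F13 = 0.173×288.28 = 49.873 tonne/day.

49.87 tonne/day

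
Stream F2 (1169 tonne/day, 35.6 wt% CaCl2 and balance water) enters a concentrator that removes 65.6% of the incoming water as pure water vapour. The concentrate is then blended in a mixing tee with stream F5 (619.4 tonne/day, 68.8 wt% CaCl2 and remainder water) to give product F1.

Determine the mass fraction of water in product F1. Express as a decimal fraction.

0.3493

Vapour removed = 0.656×0.644×1169 = 493.86 tonne/day; concentrate = 675.14 tonne/day.
water reaching the mixer = 258.98 (from concentrate) + 619.4×0.312 = 452.23 tonne/day.
Product flow = 675.14 + 619.4 = 1294.5 tonne/day; water fraction = 0.3493.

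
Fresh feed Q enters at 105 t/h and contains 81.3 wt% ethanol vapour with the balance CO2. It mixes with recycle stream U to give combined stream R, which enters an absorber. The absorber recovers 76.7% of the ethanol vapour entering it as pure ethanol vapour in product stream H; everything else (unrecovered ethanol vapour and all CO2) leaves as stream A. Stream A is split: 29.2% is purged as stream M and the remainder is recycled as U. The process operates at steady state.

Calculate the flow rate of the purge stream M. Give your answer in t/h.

26.59 t/h

CO2 enters only via Q and leaves only via the purge: 105×0.187 = 0.292×(CO2 in A), and the absorber passes all CO2, so CO2 in R = CO2 in A = 67.243 t/h.
ethanol vapour in R: m_A = 105×0.813 + (1−0.292)·(1−0.767)·m_A, so m_A = 85.365/0.8350 = 102.23 t/h.
A = (1−0.767)×102.23 + 67.243 = 91.063 t/h.
Purge M = 0.292×91.063 = 26.59 t/h.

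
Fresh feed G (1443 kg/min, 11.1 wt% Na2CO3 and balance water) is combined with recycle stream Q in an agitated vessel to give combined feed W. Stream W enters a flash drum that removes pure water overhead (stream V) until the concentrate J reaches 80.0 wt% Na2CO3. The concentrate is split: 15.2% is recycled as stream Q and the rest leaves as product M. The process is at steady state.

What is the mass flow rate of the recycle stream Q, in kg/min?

Overall Na2CO3 balance (none leaves overhead): Na2CO3 in fresh feed = Na2CO3 in product, i.e. 1443×0.111 = (1−0.152)·J·0.800.
J = 160.17/(0.800×0.848) = 236.1 kg/min.
Recycle Q = 0.152×236.1 = 35.888 kg/min.

35.89 kg/min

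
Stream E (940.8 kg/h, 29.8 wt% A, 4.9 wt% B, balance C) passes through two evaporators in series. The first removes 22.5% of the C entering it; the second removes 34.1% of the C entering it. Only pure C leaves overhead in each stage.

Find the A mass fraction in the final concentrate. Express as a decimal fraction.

C in feed = 940.8×0.653 = 614.34 kg/h.
After stage 1: C left = (1−0.225)×614.34 = 476.12; stream total = 802.57 kg/h.
After stage 2: C left = (1−0.341)×476.12 = 313.76; final concentrate = 640.22 kg/h.
A fraction = 280.36/640.22 = 0.438.

0.438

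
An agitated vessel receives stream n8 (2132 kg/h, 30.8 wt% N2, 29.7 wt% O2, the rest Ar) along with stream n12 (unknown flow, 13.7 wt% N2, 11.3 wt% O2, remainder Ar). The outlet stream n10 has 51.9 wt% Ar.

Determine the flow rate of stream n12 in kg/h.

Let n12 be the unknown flow. Total out = 2132 + n12.
Ar balance: 842.14 + 0.750·n12 = 0.519·(2132 + n12)
(0.750 − 0.519)·n12 = 0.519×2132 − 842.14 = 264.37
n12 = 264.37 / 0.231 = 1144.5 kg/h

1144 kg/h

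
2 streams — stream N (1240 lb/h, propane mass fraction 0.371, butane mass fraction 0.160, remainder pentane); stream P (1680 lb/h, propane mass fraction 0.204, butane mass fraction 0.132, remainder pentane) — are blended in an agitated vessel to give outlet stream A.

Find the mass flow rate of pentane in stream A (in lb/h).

1697 lb/h

pentane out = pentane in = 1240×0.469 + 1680×0.664 = 1697.1 lb/h.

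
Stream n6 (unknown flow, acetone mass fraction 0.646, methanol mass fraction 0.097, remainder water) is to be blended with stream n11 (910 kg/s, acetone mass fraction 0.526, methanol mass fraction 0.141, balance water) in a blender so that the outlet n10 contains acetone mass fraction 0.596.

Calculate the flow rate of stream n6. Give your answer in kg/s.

1274 kg/s

Let n6 be the unknown flow. Total out = 910 + n6.
acetone balance: 478.66 + 0.646·n6 = 0.596·(910 + n6)
(0.646 − 0.596)·n6 = 0.596×910 − 478.66 = 63.7
n6 = 63.7 / 0.050 = 1274 kg/s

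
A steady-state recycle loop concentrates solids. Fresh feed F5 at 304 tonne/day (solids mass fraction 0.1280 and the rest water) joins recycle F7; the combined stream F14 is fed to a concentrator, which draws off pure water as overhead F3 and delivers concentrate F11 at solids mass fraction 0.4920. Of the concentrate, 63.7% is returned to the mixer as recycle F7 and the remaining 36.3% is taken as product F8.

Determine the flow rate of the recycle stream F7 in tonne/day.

138.8 tonne/day

Overall solids balance (none leaves overhead): solids in fresh feed = solids in product, i.e. 304×0.128 = (1−0.637)·F11·0.492.
F11 = 38.912/(0.492×0.363) = 217.88 tonne/day.
Recycle F7 = 0.637×217.88 = 138.79 tonne/day.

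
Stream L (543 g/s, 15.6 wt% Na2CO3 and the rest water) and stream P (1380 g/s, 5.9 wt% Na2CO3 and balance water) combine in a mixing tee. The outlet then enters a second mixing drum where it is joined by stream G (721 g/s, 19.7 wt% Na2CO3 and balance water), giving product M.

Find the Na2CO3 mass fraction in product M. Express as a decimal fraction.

0.117

Overall, product flow = 2644 g/s.
Na2CO3 in = 543×0.156 + 1380×0.059 + 721×0.197 = 308.17 g/s.
Na2CO3 fraction in M = 0.117.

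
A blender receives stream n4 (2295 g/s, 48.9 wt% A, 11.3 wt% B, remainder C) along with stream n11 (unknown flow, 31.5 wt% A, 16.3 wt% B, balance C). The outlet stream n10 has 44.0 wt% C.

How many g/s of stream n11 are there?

Let n11 be the unknown flow. Total out = 2295 + n11.
C balance: 913.41 + 0.522·n11 = 0.440·(2295 + n11)
(0.522 − 0.440)·n11 = 0.440×2295 − 913.41 = 96.39
n11 = 96.39 / 0.082 = 1175.5 g/s

1175 g/s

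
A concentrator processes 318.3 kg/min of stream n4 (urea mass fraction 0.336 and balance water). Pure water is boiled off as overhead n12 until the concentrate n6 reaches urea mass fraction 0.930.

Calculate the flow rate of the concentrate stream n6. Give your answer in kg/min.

urea is conserved: 318.3×0.336 = 106.95 kg/min all reports to the concentrate.
Concentrate = 106.95/(target fraction) = 115 kg/min.

115 kg/min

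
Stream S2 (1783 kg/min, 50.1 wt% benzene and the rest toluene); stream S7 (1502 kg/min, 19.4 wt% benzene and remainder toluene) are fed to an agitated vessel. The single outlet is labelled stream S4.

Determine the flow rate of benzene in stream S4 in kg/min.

benzene out = benzene in = 1783×0.501 + 1502×0.194 = 1184.7 kg/min.

1185 kg/min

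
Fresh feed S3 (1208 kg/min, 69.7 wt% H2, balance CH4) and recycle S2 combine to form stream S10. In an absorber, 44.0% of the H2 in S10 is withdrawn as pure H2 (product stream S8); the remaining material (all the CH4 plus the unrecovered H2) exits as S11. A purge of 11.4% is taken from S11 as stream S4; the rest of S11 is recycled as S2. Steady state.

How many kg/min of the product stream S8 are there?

H2 in S10: m_A = 1208×0.697 + (1−0.114)·(1−0.440)·m_A, so m_A = 841.98/0.5038 = 1671.1 kg/min.
Product S8 = 0.440×1671.1 = 735.29 kg/min.

735.3 kg/min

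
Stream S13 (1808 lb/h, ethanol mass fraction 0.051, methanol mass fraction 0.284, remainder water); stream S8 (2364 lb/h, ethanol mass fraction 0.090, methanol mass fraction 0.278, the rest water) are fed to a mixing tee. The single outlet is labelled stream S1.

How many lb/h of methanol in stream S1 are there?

methanol out = methanol in = 1808×0.284 + 2364×0.278 = 1170.7 lb/h.

1171 lb/h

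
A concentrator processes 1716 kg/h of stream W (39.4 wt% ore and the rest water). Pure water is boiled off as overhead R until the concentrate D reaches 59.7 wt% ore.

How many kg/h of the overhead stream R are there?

583.5 kg/h

ore is conserved: 1716×0.394 = 676.1 kg/h all reports to the concentrate.
Concentrate = 676.1/(target fraction) = 1132.5 kg/h.
Overhead = 1716 − 1132.5 = 583.5 kg/h.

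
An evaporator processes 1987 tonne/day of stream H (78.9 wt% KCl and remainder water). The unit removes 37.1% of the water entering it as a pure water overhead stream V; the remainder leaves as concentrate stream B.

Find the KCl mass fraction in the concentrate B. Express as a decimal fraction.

KCl is not removed: 1987×0.789 = 1567.7 tonne/day of KCl enters B.
water entering = 1987×0.211 = 419.26 tonne/day; overhead removed = 0.371×419.26 = 155.54 tonne/day.
Concentrate = 1987 − 155.54 = 1831.5 tonne/day.
Mass fraction = 1567.7/1831.5 = 0.856.

0.856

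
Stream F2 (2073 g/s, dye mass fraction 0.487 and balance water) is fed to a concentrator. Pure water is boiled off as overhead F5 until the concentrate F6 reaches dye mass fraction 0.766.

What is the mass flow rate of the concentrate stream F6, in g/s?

dye is conserved: 2073×0.487 = 1009.6 g/s all reports to the concentrate.
Concentrate = 1009.6/(target fraction) = 1318 g/s.

1318 g/s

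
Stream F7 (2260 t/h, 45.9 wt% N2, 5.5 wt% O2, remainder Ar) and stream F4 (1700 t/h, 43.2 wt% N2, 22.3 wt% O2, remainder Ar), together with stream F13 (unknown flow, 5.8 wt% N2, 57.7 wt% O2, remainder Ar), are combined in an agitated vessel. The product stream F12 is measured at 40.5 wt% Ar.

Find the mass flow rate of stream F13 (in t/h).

2026 t/h

Let F13 be the unknown flow. Total out = 3960 + F13.
Ar balance: 1684.9 + 0.365·F13 = 0.405·(3960 + F13)
(0.365 − 0.405)·F13 = 0.405×3960 − 1684.9 = -81.06
F13 = -81.06 / -0.040 = 2026.5 t/h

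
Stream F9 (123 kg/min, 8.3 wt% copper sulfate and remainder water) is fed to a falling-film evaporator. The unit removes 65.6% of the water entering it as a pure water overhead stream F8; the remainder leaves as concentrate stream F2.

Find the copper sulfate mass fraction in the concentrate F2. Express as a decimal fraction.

0.208

copper sulfate is not removed: 123×0.083 = 10.209 kg/min of copper sulfate enters F2.
water entering = 123×0.917 = 112.79 kg/min; overhead removed = 0.656×112.79 = 73.991 kg/min.
Concentrate = 123 − 73.991 = 49.009 kg/min.
Mass fraction = 10.209/49.009 = 0.208.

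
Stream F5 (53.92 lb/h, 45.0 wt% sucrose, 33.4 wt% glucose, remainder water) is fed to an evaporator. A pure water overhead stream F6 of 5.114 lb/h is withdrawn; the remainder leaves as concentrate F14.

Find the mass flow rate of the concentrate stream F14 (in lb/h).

Concentrate = 53.92 − 5.114 = 48.806 lb/h.

48.81 lb/h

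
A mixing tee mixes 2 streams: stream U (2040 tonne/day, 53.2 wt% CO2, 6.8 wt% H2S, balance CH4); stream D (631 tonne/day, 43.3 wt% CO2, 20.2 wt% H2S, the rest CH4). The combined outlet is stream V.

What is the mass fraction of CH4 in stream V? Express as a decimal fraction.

Total flow out = 2040 + 631 = 2671 tonne/day.
CH4 in = 2040×0.400 + 631×0.365 = 1046.3 tonne/day.
CH4 mass fraction in V = 1046.3/2671 = 0.3917.

0.3917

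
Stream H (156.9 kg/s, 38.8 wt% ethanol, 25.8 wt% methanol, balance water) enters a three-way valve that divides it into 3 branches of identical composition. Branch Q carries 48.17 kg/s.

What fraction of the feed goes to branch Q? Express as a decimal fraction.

Fraction to Q = 48.17/156.9 = 0.3070.

0.307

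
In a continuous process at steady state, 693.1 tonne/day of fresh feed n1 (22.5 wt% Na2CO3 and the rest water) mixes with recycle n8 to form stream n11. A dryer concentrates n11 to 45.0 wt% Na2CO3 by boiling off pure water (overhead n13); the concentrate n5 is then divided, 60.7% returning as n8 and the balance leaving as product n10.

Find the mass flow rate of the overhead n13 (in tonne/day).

Overall Na2CO3 balance (none leaves overhead): Na2CO3 in fresh feed = Na2CO3 in product, i.e. 693.1×0.225 = (1−0.607)·n5·0.450.
n5 = 155.95/(0.450×0.393) = 881.81 tonne/day.
Recycle n8 = 0.607×881.81 = 535.26 tonne/day.
Combined feed n11 = 693.1 + 535.26 = 1228.4 tonne/day.
Overhead n13 = n11 − n5 = 1228.4 − 881.81 = 346.55 tonne/day.

346.6 tonne/day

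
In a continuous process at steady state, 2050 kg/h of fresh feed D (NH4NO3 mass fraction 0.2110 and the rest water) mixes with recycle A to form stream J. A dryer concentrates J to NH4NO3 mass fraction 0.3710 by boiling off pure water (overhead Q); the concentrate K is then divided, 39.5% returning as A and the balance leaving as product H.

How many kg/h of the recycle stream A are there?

761.2 kg/h

Overall NH4NO3 balance (none leaves overhead): NH4NO3 in fresh feed = NH4NO3 in product, i.e. 2050×0.211 = (1−0.395)·K·0.371.
K = 432.55/(0.371×0.605) = 1927.1 kg/h.
Recycle A = 0.395×1927.1 = 761.21 kg/h.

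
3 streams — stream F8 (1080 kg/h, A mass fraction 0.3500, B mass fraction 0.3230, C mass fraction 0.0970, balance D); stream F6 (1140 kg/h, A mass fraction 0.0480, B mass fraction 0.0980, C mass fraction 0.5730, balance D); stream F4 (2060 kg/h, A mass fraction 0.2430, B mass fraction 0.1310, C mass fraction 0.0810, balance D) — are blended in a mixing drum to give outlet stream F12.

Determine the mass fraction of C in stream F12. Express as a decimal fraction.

Total flow out = 1080 + 1140 + 2060 = 4280 kg/h.
C in = 1080×0.097 + 1140×0.573 + 2060×0.081 = 924.84 kg/h.
C mass fraction in F12 = 924.84/4280 = 0.2161.

0.2161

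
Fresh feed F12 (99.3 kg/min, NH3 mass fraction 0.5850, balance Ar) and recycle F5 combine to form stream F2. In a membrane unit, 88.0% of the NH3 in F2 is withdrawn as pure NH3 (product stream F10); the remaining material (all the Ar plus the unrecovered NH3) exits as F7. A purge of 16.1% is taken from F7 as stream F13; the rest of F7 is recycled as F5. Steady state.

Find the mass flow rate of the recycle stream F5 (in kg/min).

221.3 kg/min

Ar enters only via F12 and leaves only via the purge: 99.3×0.415 = 0.161×(Ar in F7), and the membrane unit passes all Ar, so Ar in F2 = Ar in F7 = 255.96 kg/min.
NH3 in F2: m_A = 99.3×0.585 + (1−0.161)·(1−0.880)·m_A, so m_A = 58.09/0.8993 = 64.594 kg/min.
F7 = (1−0.880)×64.594 + 255.96 = 263.71 kg/min.
Recycle F5 = (1−0.161)×263.71 = 221.25 kg/min.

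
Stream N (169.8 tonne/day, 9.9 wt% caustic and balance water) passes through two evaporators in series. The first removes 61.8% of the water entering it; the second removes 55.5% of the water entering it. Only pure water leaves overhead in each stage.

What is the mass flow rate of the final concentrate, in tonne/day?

42.82 tonne/day

water in feed = 169.8×0.901 = 152.99 tonne/day.
After stage 1: water left = (1−0.618)×152.99 = 58.442; stream total = 75.252 tonne/day.
After stage 2: water left = (1−0.555)×58.442 = 26.007; final concentrate = 42.817 tonne/day.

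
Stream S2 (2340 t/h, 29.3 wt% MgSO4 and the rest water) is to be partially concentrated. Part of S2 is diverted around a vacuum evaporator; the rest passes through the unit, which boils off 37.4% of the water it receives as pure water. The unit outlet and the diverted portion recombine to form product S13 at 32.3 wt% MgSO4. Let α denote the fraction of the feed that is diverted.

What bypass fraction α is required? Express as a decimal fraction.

All 2340×0.293 = 685.62 t/h of MgSO4 reaches S13, so S13 = 685.62/0.323 = 2122.7 t/h and vapour = 217.34 t/h.
The evaporator receives (1−α)·2340 of feed at 0.707 water and removes 0.374 of that water:
0.374×0.707×(1−α)×2340 = 217.34
(1−α) = 217.34/618.74 = 0.3513;  α = 0.6487.

0.649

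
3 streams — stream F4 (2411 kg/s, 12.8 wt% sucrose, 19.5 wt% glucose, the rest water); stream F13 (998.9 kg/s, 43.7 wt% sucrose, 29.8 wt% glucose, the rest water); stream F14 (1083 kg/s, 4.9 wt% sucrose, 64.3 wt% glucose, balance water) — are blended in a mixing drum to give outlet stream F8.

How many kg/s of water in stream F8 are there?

2231 kg/s

water out = water in = 2411×0.677 + 998.9×0.265 + 1083×0.308 = 2230.5 kg/s.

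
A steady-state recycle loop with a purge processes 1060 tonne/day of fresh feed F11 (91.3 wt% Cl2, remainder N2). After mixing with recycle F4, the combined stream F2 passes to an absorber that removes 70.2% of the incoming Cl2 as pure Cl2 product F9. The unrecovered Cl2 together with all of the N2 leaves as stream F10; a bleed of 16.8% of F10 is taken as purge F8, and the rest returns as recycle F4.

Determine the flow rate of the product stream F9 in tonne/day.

Cl2 in F2: m_A = 1060×0.913 + (1−0.168)·(1−0.702)·m_A, so m_A = 967.78/0.7521 = 1286.8 tonne/day.
Product F9 = 0.702×1286.8 = 903.36 tonne/day.

903.4 tonne/day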